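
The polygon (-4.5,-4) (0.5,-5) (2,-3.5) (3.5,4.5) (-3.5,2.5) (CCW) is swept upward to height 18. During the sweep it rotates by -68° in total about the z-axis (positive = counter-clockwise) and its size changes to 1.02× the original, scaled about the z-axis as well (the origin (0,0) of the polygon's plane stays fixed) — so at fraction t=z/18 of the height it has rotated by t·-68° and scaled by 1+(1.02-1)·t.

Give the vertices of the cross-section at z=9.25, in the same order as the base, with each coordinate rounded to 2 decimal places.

Cross-section at z=9.25: (-6.04,-0.71) (-2.48,-4.43) (-0.37,-4.06) (5.50,1.70) (-1.45,4.10)

t = z/height = 9.25/18 = 0.513889
s = 1 + (scale-1)·z/height = 1 + (1.02-1)·9.25/18 = 1.010278
θ = twist·z/height = -68°·9.25/18 = -34.9444° = -0.609896 rad
cos θ = 0.819708, sin θ = -0.572782 (intermediates below are computed at full precision and shown rounded to 5 d.p.)
v1: (-4.5,-4) → rotate → (-5.97981,-0.70131) → ×s → (-6.04127,-0.70852) → (-6.04,-0.71)
v2: (0.5,-5) → rotate → (-2.45406,-4.38493) → ×s → (-2.47928,-4.43000) → (-2.48,-4.43)
v3: (2,-3.5) → rotate → (-0.36532,-4.01454) → ×s → (-0.36908,-4.05580) → (-0.37,-4.06)
v4: (3.5,4.5) → rotate → (5.44650,1.68395) → ×s → (5.50247,1.70126) → (5.50,1.70)
v5: (-3.5,2.5) → rotate → (-1.43702,4.05401) → ×s → (-1.45179,4.09567) → (-1.45,4.10)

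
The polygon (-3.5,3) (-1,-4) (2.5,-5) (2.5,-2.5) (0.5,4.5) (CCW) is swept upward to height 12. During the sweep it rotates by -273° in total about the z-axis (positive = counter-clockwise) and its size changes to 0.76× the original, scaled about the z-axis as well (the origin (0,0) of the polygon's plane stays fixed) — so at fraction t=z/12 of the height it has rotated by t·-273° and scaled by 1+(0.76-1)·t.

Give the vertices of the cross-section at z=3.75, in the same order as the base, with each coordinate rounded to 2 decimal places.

Cross-section at z=3.75: (2.50,3.45) (-3.76,0.62) (-4.42,-2.68) (-2.12,-2.49) (4.19,-0.12)

t = z/height = 3.75/12 = 0.3125
s = 1 + (scale-1)·z/height = 1 + (0.76-1)·3.75/12 = 0.925000
θ = twist·z/height = -273°·3.75/12 = -85.3125° = -1.488984 rad
cos θ = 0.081721, sin θ = -0.996655 (intermediates below are computed at full precision and shown rounded to 5 d.p.)
v1: (-3.5,3) → rotate → (2.70394,3.73346) → ×s → (2.50115,3.45345) → (2.50,3.45)
v2: (-1,-4) → rotate → (-4.06834,0.66977) → ×s → (-3.76322,0.61954) → (-3.76,0.62)
v3: (2.5,-5) → rotate → (-4.77897,-2.90024) → ×s → (-4.42055,-2.68273) → (-4.42,-2.68)
v4: (2.5,-2.5) → rotate → (-2.28734,-2.69594) → ×s → (-2.11579,-2.49375) → (-2.12,-2.49)
v5: (0.5,4.5) → rotate → (4.52581,-0.13058) → ×s → (4.18637,-0.12079) → (4.19,-0.12)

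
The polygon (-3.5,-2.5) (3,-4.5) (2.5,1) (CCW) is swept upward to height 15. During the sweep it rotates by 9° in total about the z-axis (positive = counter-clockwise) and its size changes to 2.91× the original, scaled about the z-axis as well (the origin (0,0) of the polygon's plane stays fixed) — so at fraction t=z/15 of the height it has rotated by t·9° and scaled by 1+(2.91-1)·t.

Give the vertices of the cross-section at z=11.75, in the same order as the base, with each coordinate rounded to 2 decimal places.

t = z/height = 11.75/15 = 0.783333
s = 1 + (scale-1)·z/height = 1 + (2.91-1)·11.75/15 = 2.496167
θ = twist·z/height = 9°·11.75/15 = 7.0500° = 0.123046 rad
cos θ = 0.992439, sin θ = 0.122735 (intermediates below are computed at full precision and shown rounded to 5 d.p.)
v1: (-3.5,-2.5) → rotate → (-3.16670,-2.91067) → ×s → (-7.90461,-7.26552) → (-7.90,-7.27)
v2: (3,-4.5) → rotate → (3.52963,-4.09777) → ×s → (8.81054,-10.22872) → (8.81,-10.23)
v3: (2.5,1) → rotate → (2.35836,1.29928) → ×s → (5.88687,3.24321) → (5.89,3.24)

Cross-section at z=11.75: (-7.90,-7.27) (8.81,-10.23) (5.89,3.24)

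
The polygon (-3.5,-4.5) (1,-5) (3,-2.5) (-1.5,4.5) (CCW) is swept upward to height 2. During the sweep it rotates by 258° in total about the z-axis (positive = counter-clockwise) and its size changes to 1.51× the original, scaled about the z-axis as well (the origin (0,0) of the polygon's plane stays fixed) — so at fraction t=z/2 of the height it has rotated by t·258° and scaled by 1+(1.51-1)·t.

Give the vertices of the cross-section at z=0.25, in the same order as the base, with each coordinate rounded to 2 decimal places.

t = z/height = 0.25/2 = 0.125
s = 1 + (scale-1)·z/height = 1 + (1.51-1)·0.25/2 = 1.063750
θ = twist·z/height = 258°·0.25/2 = 32.2500° = 0.562869 rad
cos θ = 0.845728, sin θ = 0.533615 (intermediates below are computed at full precision and shown rounded to 5 d.p.)
v1: (-3.5,-4.5) → rotate → (-0.55878,-5.67343) → ×s → (-0.59440,-6.03511) → (-0.59,-6.04)
v2: (1,-5) → rotate → (3.51380,-3.69502) → ×s → (3.73781,-3.93058) → (3.74,-3.93)
v3: (3,-2.5) → rotate → (3.87122,-0.51348) → ×s → (4.11801,-0.54621) → (4.12,-0.55)
v4: (-1.5,4.5) → rotate → (-3.66986,3.00535) → ×s → (-3.90381,3.19694) → (-3.90,3.20)

Cross-section at z=0.25: (-0.59,-6.04) (3.74,-3.93) (4.12,-0.55) (-3.90,3.20)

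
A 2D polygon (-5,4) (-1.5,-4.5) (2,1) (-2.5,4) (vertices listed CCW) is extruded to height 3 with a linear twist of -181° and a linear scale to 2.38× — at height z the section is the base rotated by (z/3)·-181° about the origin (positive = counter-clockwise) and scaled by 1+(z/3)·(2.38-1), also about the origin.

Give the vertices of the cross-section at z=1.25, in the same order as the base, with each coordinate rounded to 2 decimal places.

Cross-section at z=1.25: (4.11,9.21) (-7.45,0.50) (2.32,-2.65) (5.11,5.40)

t = z/height = 1.25/3 = 0.416667
s = 1 + (scale-1)·z/height = 1 + (2.38-1)·1.25/3 = 1.575000
θ = twist·z/height = -181°·1.25/3 = -75.4167° = -1.316269 rad
cos θ = 0.251788, sin θ = -0.967782 (intermediates below are computed at full precision and shown rounded to 5 d.p.)
v1: (-5,4) → rotate → (2.61219,5.84606) → ×s → (4.11420,9.20755) → (4.11,9.21)
v2: (-1.5,-4.5) → rotate → (-4.73270,0.31863) → ×s → (-7.45401,0.50184) → (-7.45,0.50)
v3: (2,1) → rotate → (1.47136,-1.68378) → ×s → (2.31739,-2.65195) → (2.32,-2.65)
v4: (-2.5,4) → rotate → (3.24166,3.42661) → ×s → (5.10561,5.39691) → (5.11,5.40)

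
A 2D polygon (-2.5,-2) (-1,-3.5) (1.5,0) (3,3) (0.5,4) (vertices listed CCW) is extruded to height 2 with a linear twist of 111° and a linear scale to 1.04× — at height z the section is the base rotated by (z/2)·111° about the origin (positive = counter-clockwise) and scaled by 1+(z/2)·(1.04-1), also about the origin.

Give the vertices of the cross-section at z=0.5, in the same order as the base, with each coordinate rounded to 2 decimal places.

Cross-section at z=0.5: (-1.29,-2.96) (0.75,-3.60) (1.34,0.71) (1.27,4.09) (-1.43,3.81)

t = z/height = 0.5/2 = 0.25
s = 1 + (scale-1)·z/height = 1 + (1.04-1)·0.5/2 = 1.010000
θ = twist·z/height = 111°·0.5/2 = 27.7500° = 0.484329 rad
cos θ = 0.884988, sin θ = 0.465615 (intermediates below are computed at full precision and shown rounded to 5 d.p.)
v1: (-2.5,-2) → rotate → (-1.28124,-2.93401) → ×s → (-1.29405,-2.96335) → (-1.29,-2.96)
v2: (-1,-3.5) → rotate → (0.74466,-3.56307) → ×s → (0.75211,-3.59870) → (0.75,-3.60)
v3: (1.5,0) → rotate → (1.32748,0.69842) → ×s → (1.34076,0.70541) → (1.34,0.71)
v4: (3,3) → rotate → (1.25812,4.05181) → ×s → (1.27070,4.09232) → (1.27,4.09)
v5: (0.5,4) → rotate → (-1.41996,3.77276) → ×s → (-1.43416,3.81049) → (-1.43,3.81)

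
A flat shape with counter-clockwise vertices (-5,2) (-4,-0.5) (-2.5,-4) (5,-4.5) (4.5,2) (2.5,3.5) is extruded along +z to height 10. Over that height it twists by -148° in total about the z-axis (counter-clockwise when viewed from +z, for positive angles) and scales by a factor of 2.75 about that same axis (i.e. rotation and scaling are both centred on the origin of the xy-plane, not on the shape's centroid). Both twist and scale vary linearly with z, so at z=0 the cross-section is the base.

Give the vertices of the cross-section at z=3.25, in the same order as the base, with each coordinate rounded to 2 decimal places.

Cross-section at z=3.25: (-2.90,7.93) (-4.77,4.15) (-7.29,-1.27) (-0.02,-10.55) (7.05,-3.16) (6.71,0.75)

t = z/height = 3.25/10 = 0.325
s = 1 + (scale-1)·z/height = 1 + (2.75-1)·3.25/10 = 1.568750
θ = twist·z/height = -148°·3.25/10 = -48.1000° = -0.839503 rad
cos θ = 0.667833, sin θ = -0.744312 (intermediates below are computed at full precision and shown rounded to 5 d.p.)
v1: (-5,2) → rotate → (-1.85054,5.05722) → ×s → (-2.90303,7.93352) → (-2.90,7.93)
v2: (-4,-0.5) → rotate → (-3.04349,2.64333) → ×s → (-4.77447,4.14672) → (-4.77,4.15)
v3: (-2.5,-4) → rotate → (-4.64683,-0.81055) → ×s → (-7.28971,-1.27155) → (-7.29,-1.27)
v4: (5,-4.5) → rotate → (-0.01024,-6.72680) → ×s → (-0.01606,-10.55267) → (-0.02,-10.55)
v5: (4.5,2) → rotate → (4.49387,-2.01374) → ×s → (7.04976,-3.15905) → (7.05,-3.16)
v6: (2.5,3.5) → rotate → (4.27467,0.47664) → ×s → (6.70589,0.74772) → (6.71,0.75)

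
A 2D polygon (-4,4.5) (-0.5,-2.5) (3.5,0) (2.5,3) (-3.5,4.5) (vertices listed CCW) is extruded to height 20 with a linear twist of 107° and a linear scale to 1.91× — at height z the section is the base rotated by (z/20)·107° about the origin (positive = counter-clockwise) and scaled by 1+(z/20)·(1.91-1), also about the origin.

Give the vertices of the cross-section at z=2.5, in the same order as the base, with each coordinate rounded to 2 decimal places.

Cross-section at z=2.5: (-5.49,3.85) (0.10,-2.84) (3.79,0.90) (1.94,3.89) (-4.95,3.97)

t = z/height = 2.5/20 = 0.125
s = 1 + (scale-1)·z/height = 1 + (1.91-1)·2.5/20 = 1.113750
θ = twist·z/height = 107°·2.5/20 = 13.3750° = 0.233438 rad
cos θ = 0.972877, sin θ = 0.231323 (intermediates below are computed at full precision and shown rounded to 5 d.p.)
v1: (-4,4.5) → rotate → (-4.93246,3.45265) → ×s → (-5.49353,3.84539) → (-5.49,3.85)
v2: (-0.5,-2.5) → rotate → (0.09187,-2.54785) → ×s → (0.10232,-2.83767) → (0.10,-2.84)
v3: (3.5,0) → rotate → (3.40507,0.80963) → ×s → (3.79240,0.90173) → (3.79,0.90)
v4: (2.5,3) → rotate → (1.73822,3.49694) → ×s → (1.93594,3.89472) → (1.94,3.89)
v5: (-3.5,4.5) → rotate → (-4.44602,3.56831) → ×s → (-4.95176,3.97421) → (-4.95,3.97)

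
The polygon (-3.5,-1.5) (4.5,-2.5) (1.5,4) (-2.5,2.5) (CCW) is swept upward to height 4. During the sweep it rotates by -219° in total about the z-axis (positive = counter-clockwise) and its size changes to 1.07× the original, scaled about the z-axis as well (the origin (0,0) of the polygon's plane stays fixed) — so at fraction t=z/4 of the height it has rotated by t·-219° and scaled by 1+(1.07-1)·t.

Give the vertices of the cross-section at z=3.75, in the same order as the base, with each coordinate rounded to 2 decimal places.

t = z/height = 3.75/4 = 0.9375
s = 1 + (scale-1)·z/height = 1 + (1.07-1)·3.75/4 = 1.065625
θ = twist·z/height = -219°·3.75/4 = -205.3125° = -3.583379 rad
cos θ = -0.903989, sin θ = 0.427555 (intermediates below are computed at full precision and shown rounded to 5 d.p.)
v1: (-3.5,-1.5) → rotate → (3.80530,-0.14046) → ×s → (4.05502,-0.14968) → (4.06,-0.15)
v2: (4.5,-2.5) → rotate → (-2.99906,4.18397) → ×s → (-3.19588,4.45854) → (-3.20,4.46)
v3: (1.5,4) → rotate → (-3.06620,-2.97462) → ×s → (-3.26742,-3.16983) → (-3.27,-3.17)
v4: (-2.5,2.5) → rotate → (1.19109,-3.32886) → ×s → (1.26925,-3.54732) → (1.27,-3.55)

Cross-section at z=3.75: (4.06,-0.15) (-3.20,4.46) (-3.27,-3.17) (1.27,-3.55)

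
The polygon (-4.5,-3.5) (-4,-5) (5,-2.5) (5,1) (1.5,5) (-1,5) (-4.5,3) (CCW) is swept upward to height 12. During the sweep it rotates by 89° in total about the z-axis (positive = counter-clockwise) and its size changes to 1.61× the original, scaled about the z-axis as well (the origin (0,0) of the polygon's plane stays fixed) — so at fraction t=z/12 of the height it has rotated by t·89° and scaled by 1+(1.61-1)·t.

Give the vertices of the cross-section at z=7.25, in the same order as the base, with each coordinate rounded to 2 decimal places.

t = z/height = 7.25/12 = 0.604167
s = 1 + (scale-1)·z/height = 1 + (1.61-1)·7.25/12 = 1.368542
θ = twist·z/height = 89°·7.25/12 = 53.7708° = 0.938478 rad
cos θ = 0.591016, sin θ = 0.806660 (intermediates below are computed at full precision and shown rounded to 5 d.p.)
v1: (-4.5,-3.5) → rotate → (0.16373,-5.69853) → ×s → (0.22408,-7.79867) → (0.22,-7.80)
v2: (-4,-5) → rotate → (1.66923,-6.18172) → ×s → (2.28441,-8.45994) → (2.28,-8.46)
v3: (5,-2.5) → rotate → (4.97173,2.55576) → ×s → (6.80402,3.49766) → (6.80,3.50)
v4: (5,1) → rotate → (2.14842,4.62431) → ×s → (2.94021,6.32857) → (2.94,6.33)
v5: (1.5,5) → rotate → (-3.14677,4.16507) → ×s → (-4.30649,5.70007) → (-4.31,5.70)
v6: (-1,5) → rotate → (-4.62431,2.14842) → ×s → (-6.32857,2.94021) → (-6.33,2.94)
v7: (-4.5,3) → rotate → (-5.07955,-1.85692) → ×s → (-6.95158,-2.54127) → (-6.95,-2.54)

Cross-section at z=7.25: (0.22,-7.80) (2.28,-8.46) (6.80,3.50) (2.94,6.33) (-4.31,5.70) (-6.33,2.94) (-6.95,-2.54)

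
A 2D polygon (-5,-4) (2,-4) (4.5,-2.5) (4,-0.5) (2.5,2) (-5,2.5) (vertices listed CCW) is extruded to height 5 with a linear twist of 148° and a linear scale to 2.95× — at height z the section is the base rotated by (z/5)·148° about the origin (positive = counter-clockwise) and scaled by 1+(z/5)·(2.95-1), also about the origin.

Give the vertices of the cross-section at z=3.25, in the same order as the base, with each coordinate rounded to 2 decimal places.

t = z/height = 3.25/5 = 0.65
s = 1 + (scale-1)·z/height = 1 + (2.95-1)·3.25/5 = 2.267500
θ = twist·z/height = 148°·3.25/5 = 96.2000° = 1.679007 rad
cos θ = -0.107999, sin θ = 0.994151 (intermediates below are computed at full precision and shown rounded to 5 d.p.)
v1: (-5,-4) → rotate → (4.51660,-4.53876) → ×s → (10.24139,-10.29163) → (10.24,-10.29)
v2: (2,-4) → rotate → (3.76061,2.42030) → ×s → (8.52717,5.48803) → (8.53,5.49)
v3: (4.5,-2.5) → rotate → (1.99938,4.74368) → ×s → (4.53359,10.75629) → (4.53,10.76)
v4: (4,-0.5) → rotate → (0.06508,4.03060) → ×s → (0.14756,9.13939) → (0.15,9.14)
v5: (2.5,2) → rotate → (-2.25830,2.26938) → ×s → (-5.12070,5.14582) → (-5.12,5.15)
v6: (-5,2.5) → rotate → (-1.94538,-5.24075) → ×s → (-4.41115,-11.88341) → (-4.41,-11.88)

Cross-section at z=3.25: (10.24,-10.29) (8.53,5.49) (4.53,10.76) (0.15,9.14) (-5.12,5.15) (-4.41,-11.88)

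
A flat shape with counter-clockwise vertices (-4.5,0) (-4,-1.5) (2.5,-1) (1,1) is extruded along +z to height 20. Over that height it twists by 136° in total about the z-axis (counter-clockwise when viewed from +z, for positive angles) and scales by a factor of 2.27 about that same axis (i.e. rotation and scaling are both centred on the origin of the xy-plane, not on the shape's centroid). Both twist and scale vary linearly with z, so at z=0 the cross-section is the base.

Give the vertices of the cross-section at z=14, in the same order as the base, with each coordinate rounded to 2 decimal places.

t = z/height = 14/20 = 0.7
s = 1 + (scale-1)·z/height = 1 + (2.27-1)·14/20 = 1.889000
θ = twist·z/height = 136°·14/20 = 95.2000° = 1.661553 rad
cos θ = -0.090633, sin θ = 0.995884 (intermediates below are computed at full precision and shown rounded to 5 d.p.)
v1: (-4.5,0) → rotate → (0.40785,-4.48148) → ×s → (0.77042,-8.46552) → (0.77,-8.47)
v2: (-4,-1.5) → rotate → (1.85636,-3.84759) → ×s → (3.50666,-7.26810) → (3.51,-7.27)
v3: (2.5,-1) → rotate → (0.76930,2.58034) → ×s → (1.45321,4.87427) → (1.45,4.87)
v4: (1,1) → rotate → (-1.08652,0.90525) → ×s → (-2.05243,1.71002) → (-2.05,1.71)

Cross-section at z=14: (0.77,-8.47) (3.51,-7.27) (1.45,4.87) (-2.05,1.71)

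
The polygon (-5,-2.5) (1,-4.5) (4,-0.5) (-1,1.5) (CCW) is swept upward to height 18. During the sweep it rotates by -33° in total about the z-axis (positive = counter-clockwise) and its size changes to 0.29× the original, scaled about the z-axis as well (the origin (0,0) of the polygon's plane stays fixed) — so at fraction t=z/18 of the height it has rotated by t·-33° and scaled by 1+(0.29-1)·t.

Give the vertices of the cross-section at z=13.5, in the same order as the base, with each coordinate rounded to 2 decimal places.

t = z/height = 13.5/18 = 0.75
s = 1 + (scale-1)·z/height = 1 + (0.29-1)·13.5/18 = 0.467500
θ = twist·z/height = -33°·13.5/18 = -24.7500° = -0.431969 rad
cos θ = 0.908143, sin θ = -0.418660 (intermediates below are computed at full precision and shown rounded to 5 d.p.)
v1: (-5,-2.5) → rotate → (-5.58737,-0.17706) → ×s → (-2.61209,-0.08278) → (-2.61,-0.08)
v2: (1,-4.5) → rotate → (-0.97583,-4.50530) → ×s → (-0.45620,-2.10623) → (-0.46,-2.11)
v3: (4,-0.5) → rotate → (3.42324,-2.12871) → ×s → (1.60037,-0.99517) → (1.60,-1.00)
v4: (-1,1.5) → rotate → (-0.28015,1.78087) → ×s → (-0.13097,0.83256) → (-0.13,0.83)

Cross-section at z=13.5: (-2.61,-0.08) (-0.46,-2.11) (1.60,-1.00) (-0.13,0.83)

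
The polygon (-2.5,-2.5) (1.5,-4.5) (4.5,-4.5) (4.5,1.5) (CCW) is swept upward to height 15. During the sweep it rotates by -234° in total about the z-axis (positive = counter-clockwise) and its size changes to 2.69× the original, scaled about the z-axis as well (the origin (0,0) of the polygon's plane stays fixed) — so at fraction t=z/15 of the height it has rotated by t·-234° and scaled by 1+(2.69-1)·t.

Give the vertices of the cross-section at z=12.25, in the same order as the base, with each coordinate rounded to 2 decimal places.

t = z/height = 12.25/15 = 0.816667
s = 1 + (scale-1)·z/height = 1 + (2.69-1)·12.25/15 = 2.380167
θ = twist·z/height = -234°·12.25/15 = -191.1000° = -3.335324 rad
cos θ = -0.981293, sin θ = 0.192522 (intermediates below are computed at full precision and shown rounded to 5 d.p.)
v1: (-2.5,-2.5) → rotate → (2.93454,1.97193) → ×s → (6.98469,4.69351) → (6.98,4.69)
v2: (1.5,-4.5) → rotate → (-0.60559,4.70460) → ×s → (-1.44141,11.19773) → (-1.44,11.20)
v3: (4.5,-4.5) → rotate → (-3.54947,5.28217) → ×s → (-8.44833,12.57244) → (-8.45,12.57)
v4: (4.5,1.5) → rotate → (-4.70460,-0.60559) → ×s → (-11.19773,-1.44141) → (-11.20,-1.44)

Cross-section at z=12.25: (6.98,4.69) (-1.44,11.20) (-8.45,12.57) (-11.20,-1.44)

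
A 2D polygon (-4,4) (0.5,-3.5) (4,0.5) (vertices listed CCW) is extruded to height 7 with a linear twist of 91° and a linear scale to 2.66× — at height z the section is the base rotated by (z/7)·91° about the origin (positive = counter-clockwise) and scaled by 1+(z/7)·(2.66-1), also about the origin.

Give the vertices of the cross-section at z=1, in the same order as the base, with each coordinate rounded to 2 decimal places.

Cross-section at z=1: (-5.93,3.71) (1.58,-4.08) (4.68,1.72)

t = z/height = 1/7 = 0.142857
s = 1 + (scale-1)·z/height = 1 + (2.66-1)·1/7 = 1.237143
θ = twist·z/height = 91°·1/7 = 13.0000° = 0.226893 rad
cos θ = 0.974370, sin θ = 0.224951 (intermediates below are computed at full precision and shown rounded to 5 d.p.)
v1: (-4,4) → rotate → (-4.79728,2.99768) → ×s → (-5.93493,3.70855) → (-5.93,3.71)
v2: (0.5,-3.5) → rotate → (1.27451,-3.29782) → ×s → (1.57676,-4.07987) → (1.58,-4.08)
v3: (4,0.5) → rotate → (3.78500,1.38699) → ×s → (4.68259,1.71590) → (4.68,1.72)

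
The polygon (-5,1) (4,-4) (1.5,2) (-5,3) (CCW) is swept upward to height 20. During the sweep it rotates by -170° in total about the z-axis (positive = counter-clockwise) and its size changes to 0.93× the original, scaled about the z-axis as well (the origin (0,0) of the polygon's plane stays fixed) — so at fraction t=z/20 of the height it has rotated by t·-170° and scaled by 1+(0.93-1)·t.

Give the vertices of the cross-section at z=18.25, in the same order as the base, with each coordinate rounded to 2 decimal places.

t = z/height = 18.25/20 = 0.9125
s = 1 + (scale-1)·z/height = 1 + (0.93-1)·18.25/20 = 0.936125
θ = twist·z/height = -170°·18.25/20 = -155.1250° = -2.707442 rad
cos θ = -0.907228, sin θ = -0.420640 (intermediates below are computed at full precision and shown rounded to 5 d.p.)
v1: (-5,1) → rotate → (4.95678,1.19597) → ×s → (4.64016,1.11958) → (4.64,1.12)
v2: (4,-4) → rotate → (-5.31147,1.94635) → ×s → (-4.97220,1.82203) → (-4.97,1.82)
v3: (1.5,2) → rotate → (-0.51956,-2.44542) → ×s → (-0.48637,-2.28921) → (-0.49,-2.29)
v4: (-5,3) → rotate → (5.79806,-0.61848) → ×s → (5.42771,-0.57898) → (5.43,-0.58)

Cross-section at z=18.25: (4.64,1.12) (-4.97,1.82) (-0.49,-2.29) (5.43,-0.58)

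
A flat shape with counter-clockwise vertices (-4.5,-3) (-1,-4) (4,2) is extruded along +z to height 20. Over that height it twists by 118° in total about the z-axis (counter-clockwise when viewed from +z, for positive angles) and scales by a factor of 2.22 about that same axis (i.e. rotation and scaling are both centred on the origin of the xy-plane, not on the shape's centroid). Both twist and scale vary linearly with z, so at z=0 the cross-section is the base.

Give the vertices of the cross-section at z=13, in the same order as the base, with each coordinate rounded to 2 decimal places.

Cross-section at z=13: (3.38,-9.09) (6.57,-3.39) (-1.84,7.80)

t = z/height = 13/20 = 0.65
s = 1 + (scale-1)·z/height = 1 + (2.22-1)·13/20 = 1.793000
θ = twist·z/height = 118°·13/20 = 76.7000° = 1.338668 rad
cos θ = 0.230050, sin θ = 0.973179 (intermediates below are computed at full precision and shown rounded to 5 d.p.)
v1: (-4.5,-3) → rotate → (1.88431,-5.06945) → ×s → (3.37857,-9.08953) → (3.38,-9.09)
v2: (-1,-4) → rotate → (3.66267,-1.89338) → ×s → (6.56716,-3.39483) → (6.57,-3.39)
v3: (4,2) → rotate → (-1.02616,4.35281) → ×s → (-1.83990,7.80460) → (-1.84,7.80)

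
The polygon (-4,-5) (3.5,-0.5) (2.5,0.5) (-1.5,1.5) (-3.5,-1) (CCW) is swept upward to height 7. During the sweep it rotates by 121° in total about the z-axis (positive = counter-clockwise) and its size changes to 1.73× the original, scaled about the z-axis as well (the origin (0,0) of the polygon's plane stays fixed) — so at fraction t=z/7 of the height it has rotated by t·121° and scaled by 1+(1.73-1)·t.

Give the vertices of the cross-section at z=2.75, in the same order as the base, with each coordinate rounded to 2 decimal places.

Cross-section at z=2.75: (1.27,-8.14) (3.52,2.89) (1.70,2.81) (-2.73,-0.12) (-2.09,-4.19)

t = z/height = 2.75/7 = 0.392857
s = 1 + (scale-1)·z/height = 1 + (1.73-1)·2.75/7 = 1.286786
θ = twist·z/height = 121°·2.75/7 = 47.5357° = 0.829655 rad
cos θ = 0.675131, sin θ = 0.737698 (intermediates below are computed at full precision and shown rounded to 5 d.p.)
v1: (-4,-5) → rotate → (0.98797,-6.32645) → ×s → (1.27131,-8.14078) → (1.27,-8.14)
v2: (3.5,-0.5) → rotate → (2.73181,2.24438) → ×s → (3.51525,2.88803) → (3.52,2.89)
v3: (2.5,0.5) → rotate → (1.31898,2.18181) → ×s → (1.69724,2.80752) → (1.70,2.81)
v4: (-1.5,1.5) → rotate → (-2.11924,-0.09385) → ×s → (-2.72701,-0.12077) → (-2.73,-0.12)
v5: (-3.5,-1) → rotate → (-1.62526,-3.25707) → ×s → (-2.09136,-4.19116) → (-2.09,-4.19)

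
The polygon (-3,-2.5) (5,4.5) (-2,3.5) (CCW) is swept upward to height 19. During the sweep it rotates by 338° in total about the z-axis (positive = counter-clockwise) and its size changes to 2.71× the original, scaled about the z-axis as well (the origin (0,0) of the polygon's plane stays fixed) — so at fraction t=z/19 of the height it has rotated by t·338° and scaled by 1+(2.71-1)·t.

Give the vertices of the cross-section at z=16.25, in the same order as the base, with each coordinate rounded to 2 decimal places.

t = z/height = 16.25/19 = 0.855263
s = 1 + (scale-1)·z/height = 1 + (2.71-1)·16.25/19 = 2.462500
θ = twist·z/height = 338°·16.25/19 = 289.0789° = 5.045379 rad
cos θ = 0.326871, sin θ = -0.945069 (intermediates below are computed at full precision and shown rounded to 5 d.p.)
v1: (-3,-2.5) → rotate → (-3.34328,2.01803) → ×s → (-8.23284,4.96940) → (-8.23,4.97)
v2: (5,4.5) → rotate → (5.88716,-3.25443) → ×s → (14.49714,-8.01403) → (14.50,-8.01)
v3: (-2,3.5) → rotate → (2.65400,3.03419) → ×s → (6.53548,7.47168) → (6.54,7.47)

Cross-section at z=16.25: (-8.23,4.97) (14.50,-8.01) (6.54,7.47)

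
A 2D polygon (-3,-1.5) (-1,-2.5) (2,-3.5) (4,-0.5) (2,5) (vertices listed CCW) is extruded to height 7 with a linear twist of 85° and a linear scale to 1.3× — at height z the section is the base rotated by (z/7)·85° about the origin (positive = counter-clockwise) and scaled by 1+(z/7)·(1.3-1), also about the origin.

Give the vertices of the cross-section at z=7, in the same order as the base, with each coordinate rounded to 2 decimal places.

t = z/height = 7/7 = 1
s = 1 + (scale-1)·z/height = 1 + (1.3-1)·7/7 = 1.300000
θ = twist·z/height = 85°·7/7 = 85.0000° = 1.483530 rad
cos θ = 0.087156, sin θ = 0.996195 (intermediates below are computed at full precision and shown rounded to 5 d.p.)
v1: (-3,-1.5) → rotate → (1.23282,-3.11932) → ×s → (1.60267,-4.05511) → (1.60,-4.06)
v2: (-1,-2.5) → rotate → (2.40333,-1.21408) → ×s → (3.12433,-1.57831) → (3.12,-1.58)
v3: (2,-3.5) → rotate → (3.66099,1.68734) → ×s → (4.75929,2.19355) → (4.76,2.19)
v4: (4,-0.5) → rotate → (0.84672,3.94120) → ×s → (1.10074,5.12356) → (1.10,5.12)
v5: (2,5) → rotate → (-4.80666,2.42817) → ×s → (-6.24866,3.15662) → (-6.25,3.16)

Cross-section at z=7: (1.60,-4.06) (3.12,-1.58) (4.76,2.19) (1.10,5.12) (-6.25,3.16)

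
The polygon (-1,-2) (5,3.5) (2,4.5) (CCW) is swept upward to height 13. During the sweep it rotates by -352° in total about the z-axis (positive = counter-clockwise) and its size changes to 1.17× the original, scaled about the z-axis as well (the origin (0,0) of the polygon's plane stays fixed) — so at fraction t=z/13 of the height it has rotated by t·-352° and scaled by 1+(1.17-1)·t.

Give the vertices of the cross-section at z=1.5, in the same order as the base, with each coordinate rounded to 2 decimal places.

Cross-section at z=1.5: (-2.10,-0.88) (6.19,-0.61) (4.53,2.16)

t = z/height = 1.5/13 = 0.115385
s = 1 + (scale-1)·z/height = 1 + (1.17-1)·1.5/13 = 1.019615
θ = twist·z/height = -352°·1.5/13 = -40.6154° = -0.708872 rad
cos θ = 0.759097, sin θ = -0.650978 (intermediates below are computed at full precision and shown rounded to 5 d.p.)
v1: (-1,-2) → rotate → (-2.06105,-0.86722) → ×s → (-2.10148,-0.88423) → (-2.10,-0.88)
v2: (5,3.5) → rotate → (6.07391,-0.59805) → ×s → (6.19305,-0.60978) → (6.19,-0.61)
v3: (2,4.5) → rotate → (4.44759,2.11398) → ×s → (4.53484,2.15544) → (4.53,2.16)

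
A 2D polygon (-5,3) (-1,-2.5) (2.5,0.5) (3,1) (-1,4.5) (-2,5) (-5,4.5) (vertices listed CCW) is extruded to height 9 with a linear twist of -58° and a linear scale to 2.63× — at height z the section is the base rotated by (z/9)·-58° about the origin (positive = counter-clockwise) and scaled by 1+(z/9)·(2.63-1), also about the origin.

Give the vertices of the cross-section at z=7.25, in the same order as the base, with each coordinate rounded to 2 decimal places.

t = z/height = 7.25/9 = 0.805556
s = 1 + (scale-1)·z/height = 1 + (2.63-1)·7.25/9 = 2.313056
θ = twist·z/height = -58°·7.25/9 = -46.7222° = -0.815457 rad
cos θ = 0.685536, sin θ = -0.728039 (intermediates below are computed at full precision and shown rounded to 5 d.p.)
v1: (-5,3) → rotate → (-1.24356,5.69680) → ×s → (-2.87643,13.17702) → (-2.88,13.18)
v2: (-1,-2.5) → rotate → (-2.50563,-0.98580) → ×s → (-5.79567,-2.28021) → (-5.80,-2.28)
v3: (2.5,0.5) → rotate → (2.07786,-1.47733) → ×s → (4.80620,-3.41714) → (4.81,-3.42)
v4: (3,1) → rotate → (2.78465,-1.49858) → ×s → (6.44104,-3.46630) → (6.44,-3.47)
v5: (-1,4.5) → rotate → (2.59064,3.81295) → ×s → (5.99229,8.81957) → (5.99,8.82)
v6: (-2,5) → rotate → (2.26912,4.88376) → ×s → (5.24860,11.29640) → (5.25,11.30)
v7: (-5,4.5) → rotate → (-0.15151,6.72511) → ×s → (-0.35044,15.55554) → (-0.35,15.56)

Cross-section at z=7.25: (-2.88,13.18) (-5.80,-2.28) (4.81,-3.42) (6.44,-3.47) (5.99,8.82) (5.25,11.30) (-0.35,15.56)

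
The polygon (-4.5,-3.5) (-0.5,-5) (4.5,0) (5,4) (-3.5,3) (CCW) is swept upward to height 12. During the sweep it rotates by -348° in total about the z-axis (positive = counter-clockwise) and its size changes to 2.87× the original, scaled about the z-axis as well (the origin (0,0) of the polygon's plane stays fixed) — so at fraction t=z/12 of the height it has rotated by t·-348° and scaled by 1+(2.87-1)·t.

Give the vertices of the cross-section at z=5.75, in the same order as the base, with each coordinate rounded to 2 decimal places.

t = z/height = 5.75/12 = 0.479167
s = 1 + (scale-1)·z/height = 1 + (2.87-1)·5.75/12 = 1.896042
θ = twist·z/height = -348°·5.75/12 = -166.7500° = -2.910337 rad
cos θ = -0.973379, sin θ = -0.229200 (intermediates below are computed at full precision and shown rounded to 5 d.p.)
v1: (-4.5,-3.5) → rotate → (3.57801,4.43823) → ×s → (6.78405,8.41507) → (6.78,8.42)
v2: (-0.5,-5) → rotate → (-0.65931,4.98150) → ×s → (-1.25008,9.44512) → (-1.25,9.45)
v3: (4.5,0) → rotate → (-4.38021,-1.03140) → ×s → (-8.30505,-1.95558) → (-8.31,-1.96)
v4: (5,4) → rotate → (-3.95009,-5.03952) → ×s → (-7.48954,-9.55514) → (-7.49,-9.56)
v5: (-3.5,3) → rotate → (4.09443,-2.11794) → ×s → (7.76321,-4.01570) → (7.76,-4.02)

Cross-section at z=5.75: (6.78,8.42) (-1.25,9.45) (-8.31,-1.96) (-7.49,-9.56) (7.76,-4.02)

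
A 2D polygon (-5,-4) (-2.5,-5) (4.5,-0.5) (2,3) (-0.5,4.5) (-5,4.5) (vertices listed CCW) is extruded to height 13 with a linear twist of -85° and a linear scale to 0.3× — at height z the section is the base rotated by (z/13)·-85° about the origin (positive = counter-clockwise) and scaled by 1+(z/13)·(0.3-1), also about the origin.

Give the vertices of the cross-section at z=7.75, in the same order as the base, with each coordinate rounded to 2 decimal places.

t = z/height = 7.75/13 = 0.596154
s = 1 + (scale-1)·z/height = 1 + (0.3-1)·7.75/13 = 0.582692
θ = twist·z/height = -85°·7.75/13 = -50.6731° = -0.884412 rad
cos θ = 0.633744, sin θ = -0.773543 (intermediates below are computed at full precision and shown rounded to 5 d.p.)
v1: (-5,-4) → rotate → (-6.26289,1.33273) → ×s → (-3.64934,0.77657) → (-3.65,0.78)
v2: (-2.5,-5) → rotate → (-5.45207,-1.23487) → ×s → (-3.17688,-0.71955) → (-3.18,-0.72)
v3: (4.5,-0.5) → rotate → (2.46508,-3.79781) → ×s → (1.43638,-2.21296) → (1.44,-2.21)
v4: (2,3) → rotate → (3.58812,0.35415) → ×s → (2.09077,0.20636) → (2.09,0.21)
v5: (-0.5,4.5) → rotate → (3.16407,3.23862) → ×s → (1.84368,1.88712) → (1.84,1.89)
v6: (-5,4.5) → rotate → (0.31222,6.71956) → ×s → (0.18193,3.91544) → (0.18,3.92)

Cross-section at z=7.75: (-3.65,0.78) (-3.18,-0.72) (1.44,-2.21) (2.09,0.21) (1.84,1.89) (0.18,3.92)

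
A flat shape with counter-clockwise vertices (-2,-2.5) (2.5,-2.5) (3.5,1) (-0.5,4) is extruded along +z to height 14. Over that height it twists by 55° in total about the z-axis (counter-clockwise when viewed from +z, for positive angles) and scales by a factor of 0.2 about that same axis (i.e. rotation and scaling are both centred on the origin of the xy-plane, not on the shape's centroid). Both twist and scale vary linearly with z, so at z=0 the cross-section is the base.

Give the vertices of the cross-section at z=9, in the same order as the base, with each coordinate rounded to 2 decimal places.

Cross-section at z=9: (-0.09,-1.55) (1.69,-0.29) (1.11,1.38) (-1.32,1.44)

t = z/height = 9/14 = 0.642857
s = 1 + (scale-1)·z/height = 1 + (0.2-1)·9/14 = 0.485714
θ = twist·z/height = 55°·9/14 = 35.3571° = 0.617099 rad
cos θ = 0.815561, sin θ = 0.578671 (intermediates below are computed at full precision and shown rounded to 5 d.p.)
v1: (-2,-2.5) → rotate → (-0.18444,-3.19624) → ×s → (-0.08959,-1.55246) → (-0.09,-1.55)
v2: (2.5,-2.5) → rotate → (3.48558,-0.59222) → ×s → (1.69300,-0.28765) → (1.69,-0.29)
v3: (3.5,1) → rotate → (2.27579,2.84091) → ×s → (1.10538,1.37987) → (1.11,1.38)
v4: (-0.5,4) → rotate → (-2.72247,2.97291) → ×s → (-1.32234,1.44398) → (-1.32,1.44)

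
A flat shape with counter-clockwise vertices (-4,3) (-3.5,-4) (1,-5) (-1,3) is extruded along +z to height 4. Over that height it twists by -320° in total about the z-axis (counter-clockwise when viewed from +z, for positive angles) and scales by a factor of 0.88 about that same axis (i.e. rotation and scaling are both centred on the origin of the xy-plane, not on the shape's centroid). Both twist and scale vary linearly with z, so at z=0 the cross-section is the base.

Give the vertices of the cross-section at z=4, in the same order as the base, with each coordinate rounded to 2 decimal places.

t = z/height = 4/4 = 1
s = 1 + (scale-1)·z/height = 1 + (0.88-1)·4/4 = 0.880000
θ = twist·z/height = -320°·4/4 = -320.0000° = -5.585054 rad
cos θ = 0.766044, sin θ = 0.642788 (intermediates below are computed at full precision and shown rounded to 5 d.p.)
v1: (-4,3) → rotate → (-4.99254,-0.27302) → ×s → (-4.39344,-0.24026) → (-4.39,-0.24)
v2: (-3.5,-4) → rotate → (-0.11001,-5.31393) → ×s → (-0.09680,-4.67626) → (-0.10,-4.68)
v3: (1,-5) → rotate → (3.97998,-3.18743) → ×s → (3.50238,-2.80494) → (3.50,-2.80)
v4: (-1,3) → rotate → (-2.69441,1.65535) → ×s → (-2.37108,1.45670) → (-2.37,1.46)

Cross-section at z=4: (-4.39,-0.24) (-0.10,-4.68) (3.50,-2.80) (-2.37,1.46)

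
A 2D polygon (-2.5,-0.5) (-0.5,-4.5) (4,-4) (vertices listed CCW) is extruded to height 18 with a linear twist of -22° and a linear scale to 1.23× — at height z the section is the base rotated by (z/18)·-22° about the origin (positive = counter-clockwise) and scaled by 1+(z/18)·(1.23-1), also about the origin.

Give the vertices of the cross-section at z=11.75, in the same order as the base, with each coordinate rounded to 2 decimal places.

Cross-section at z=11.75: (-2.93,0.16) (-1.84,-4.87) (3.32,-5.60)

t = z/height = 11.75/18 = 0.652778
s = 1 + (scale-1)·z/height = 1 + (1.23-1)·11.75/18 = 1.150139
θ = twist·z/height = -22°·11.75/18 = -14.3611° = -0.250649 rad
cos θ = 0.968752, sin θ = -0.248032 (intermediates below are computed at full precision and shown rounded to 5 d.p.)
v1: (-2.5,-0.5) → rotate → (-2.54590,0.13571) → ×s → (-2.92813,0.15608) → (-2.93,0.16)
v2: (-0.5,-4.5) → rotate → (-1.60052,-4.23537) → ×s → (-1.84082,-4.87126) → (-1.84,-4.87)
v3: (4,-4) → rotate → (2.88288,-4.86714) → ×s → (3.31571,-5.59788) → (3.32,-5.60)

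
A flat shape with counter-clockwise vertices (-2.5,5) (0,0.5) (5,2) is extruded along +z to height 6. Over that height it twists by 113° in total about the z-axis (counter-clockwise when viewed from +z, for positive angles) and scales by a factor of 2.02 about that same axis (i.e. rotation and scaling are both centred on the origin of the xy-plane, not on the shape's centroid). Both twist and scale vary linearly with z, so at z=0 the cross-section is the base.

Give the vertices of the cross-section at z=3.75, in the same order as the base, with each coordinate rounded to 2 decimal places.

Cross-section at z=3.75: (-9.08,-1.15) (-0.77,0.27) (-0.37,8.81)

t = z/height = 3.75/6 = 0.625
s = 1 + (scale-1)·z/height = 1 + (2.02-1)·3.75/6 = 1.637500
θ = twist·z/height = 113°·3.75/6 = 70.6250° = 1.232639 rad
cos θ = 0.331750, sin θ = 0.943368 (intermediates below are computed at full precision and shown rounded to 5 d.p.)
v1: (-2.5,5) → rotate → (-5.54621,-0.69967) → ×s → (-9.08192,-1.14571) → (-9.08,-1.15)
v2: (0,0.5) → rotate → (-0.47168,0.16587) → ×s → (-0.77238,0.27162) → (-0.77,0.27)
v3: (5,2) → rotate → (-0.22799,5.38034) → ×s → (-0.37333,8.81030) → (-0.37,8.81)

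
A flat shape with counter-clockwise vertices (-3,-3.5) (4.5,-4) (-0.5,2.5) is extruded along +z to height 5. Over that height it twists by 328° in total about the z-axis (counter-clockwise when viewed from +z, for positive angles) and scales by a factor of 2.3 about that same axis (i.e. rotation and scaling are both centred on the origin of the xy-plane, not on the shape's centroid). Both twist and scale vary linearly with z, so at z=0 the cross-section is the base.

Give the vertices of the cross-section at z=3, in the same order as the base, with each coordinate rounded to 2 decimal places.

Cross-section at z=3: (3.31,7.51) (-9.73,4.50) (2.14,-4.00)

t = z/height = 3/5 = 0.6
s = 1 + (scale-1)·z/height = 1 + (2.3-1)·3/5 = 1.780000
θ = twist·z/height = 328°·3/5 = 196.8000° = 3.434808 rad
cos θ = -0.957319, sin θ = -0.289032 (intermediates below are computed at full precision and shown rounded to 5 d.p.)
v1: (-3,-3.5) → rotate → (1.86035,4.21771) → ×s → (3.31142,7.50753) → (3.31,7.51)
v2: (4.5,-4) → rotate → (-5.46406,2.52863) → ×s → (-9.72604,4.50097) → (-9.73,4.50)
v3: (-0.5,2.5) → rotate → (1.20124,-2.24878) → ×s → (2.13821,-4.00283) → (2.14,-4.00)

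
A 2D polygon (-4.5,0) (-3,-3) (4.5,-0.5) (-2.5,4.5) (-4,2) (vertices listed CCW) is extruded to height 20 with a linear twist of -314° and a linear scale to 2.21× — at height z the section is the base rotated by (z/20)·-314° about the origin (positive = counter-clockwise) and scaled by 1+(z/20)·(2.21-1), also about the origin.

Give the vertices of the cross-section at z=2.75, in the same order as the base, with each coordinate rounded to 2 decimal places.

t = z/height = 2.75/20 = 0.1375
s = 1 + (scale-1)·z/height = 1 + (2.21-1)·2.75/20 = 1.166375
θ = twist·z/height = -314°·2.75/20 = -43.1750° = -0.753546 rad
cos θ = 0.729267, sin θ = -0.684229 (intermediates below are computed at full precision and shown rounded to 5 d.p.)
v1: (-4.5,0) → rotate → (-3.28170,3.07903) → ×s → (-3.82770,3.59130) → (-3.83,3.59)
v2: (-3,-3) → rotate → (-4.24049,-0.13511) → ×s → (-4.94600,-0.15759) → (-4.95,-0.16)
v3: (4.5,-0.5) → rotate → (2.93959,-3.44366) → ×s → (3.42866,-4.01660) → (3.43,-4.02)
v4: (-2.5,4.5) → rotate → (1.25586,4.99228) → ×s → (1.46481,5.82286) → (1.46,5.82)
v5: (-4,2) → rotate → (-1.54861,4.19545) → ×s → (-1.80626,4.89347) → (-1.81,4.89)

Cross-section at z=2.75: (-3.83,3.59) (-4.95,-0.16) (3.43,-4.02) (1.46,5.82) (-1.81,4.89)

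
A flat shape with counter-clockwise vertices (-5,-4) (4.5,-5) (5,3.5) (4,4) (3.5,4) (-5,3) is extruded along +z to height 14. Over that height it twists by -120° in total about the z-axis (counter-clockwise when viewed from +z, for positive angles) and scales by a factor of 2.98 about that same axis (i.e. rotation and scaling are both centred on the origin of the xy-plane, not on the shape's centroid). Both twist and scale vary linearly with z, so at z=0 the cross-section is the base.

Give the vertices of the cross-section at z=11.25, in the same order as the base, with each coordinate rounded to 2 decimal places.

Cross-section at z=11.25: (-8.85,14.03) (-14.18,-10.14) (7.56,-13.89) (9.14,-11.46) (9.28,-10.17) (9.17,12.00)

t = z/height = 11.25/14 = 0.803571
s = 1 + (scale-1)·z/height = 1 + (2.98-1)·11.25/14 = 2.591071
θ = twist·z/height = -120°·11.25/14 = -96.4286° = -1.682996 rad
cos θ = -0.111964, sin θ = -0.993712 (intermediates below are computed at full precision and shown rounded to 5 d.p.)
v1: (-5,-4) → rotate → (-3.41503,5.41642) → ×s → (-8.84858,14.03433) → (-8.85,14.03)
v2: (4.5,-5) → rotate → (-5.47240,-3.91188) → ×s → (-14.17938,-10.13597) → (-14.18,-10.14)
v3: (5,3.5) → rotate → (2.91817,-5.36044) → ×s → (7.56119,-13.88927) → (7.56,-13.89)
v4: (4,4) → rotate → (3.52699,-4.42271) → ×s → (9.13869,-11.45955) → (9.14,-11.46)
v5: (3.5,4) → rotate → (3.58297,-3.92585) → ×s → (9.28374,-10.17216) → (9.28,-10.17)
v6: (-5,3) → rotate → (3.54096,4.63267) → ×s → (9.17488,12.00357) → (9.17,12.00)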